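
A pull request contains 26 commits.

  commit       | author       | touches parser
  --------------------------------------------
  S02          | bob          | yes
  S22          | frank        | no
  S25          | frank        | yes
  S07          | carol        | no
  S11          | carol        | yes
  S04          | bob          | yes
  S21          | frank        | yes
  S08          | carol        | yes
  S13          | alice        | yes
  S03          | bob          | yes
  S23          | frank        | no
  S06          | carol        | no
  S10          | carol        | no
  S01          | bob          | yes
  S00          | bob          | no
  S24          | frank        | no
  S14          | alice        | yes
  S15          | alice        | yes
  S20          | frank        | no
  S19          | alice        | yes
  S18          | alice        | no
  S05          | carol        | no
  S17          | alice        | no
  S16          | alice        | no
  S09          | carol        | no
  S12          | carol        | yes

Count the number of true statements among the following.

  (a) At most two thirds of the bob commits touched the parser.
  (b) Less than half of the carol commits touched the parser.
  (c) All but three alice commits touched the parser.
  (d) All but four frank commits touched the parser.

(a) bob: |A| = 5, |A ∩ B| = 4; needs |A ∩ B| / |A| ≤ 2/3 — false.
(b) carol: |A| = 8, |A ∩ B| = 3; needs |A ∩ B| < |A ∖ B| — true.
(c) alice: |A| = 7, |A ∩ B| = 4; needs |A ∖ B| = 3 — true.
(d) frank: |A| = 6, |A ∩ B| = 2; needs |A ∖ B| = 4 — true.

3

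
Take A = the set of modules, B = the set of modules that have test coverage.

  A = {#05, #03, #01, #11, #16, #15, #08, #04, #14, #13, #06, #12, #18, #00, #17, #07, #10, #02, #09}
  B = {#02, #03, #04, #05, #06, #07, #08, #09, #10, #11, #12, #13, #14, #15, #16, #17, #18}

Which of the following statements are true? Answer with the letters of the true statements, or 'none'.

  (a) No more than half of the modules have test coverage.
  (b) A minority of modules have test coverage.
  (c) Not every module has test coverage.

(c)

|A| = 19, |A ∩ B| = 17, |A ∖ B| = 2.
(a) |A ∩ B| ≤ |A ∖ B|: fails.
(b) |A ∩ B| < |A ∖ B|: fails.
(c) A ⊄ B (|A ∖ B| ≥ 1): holds.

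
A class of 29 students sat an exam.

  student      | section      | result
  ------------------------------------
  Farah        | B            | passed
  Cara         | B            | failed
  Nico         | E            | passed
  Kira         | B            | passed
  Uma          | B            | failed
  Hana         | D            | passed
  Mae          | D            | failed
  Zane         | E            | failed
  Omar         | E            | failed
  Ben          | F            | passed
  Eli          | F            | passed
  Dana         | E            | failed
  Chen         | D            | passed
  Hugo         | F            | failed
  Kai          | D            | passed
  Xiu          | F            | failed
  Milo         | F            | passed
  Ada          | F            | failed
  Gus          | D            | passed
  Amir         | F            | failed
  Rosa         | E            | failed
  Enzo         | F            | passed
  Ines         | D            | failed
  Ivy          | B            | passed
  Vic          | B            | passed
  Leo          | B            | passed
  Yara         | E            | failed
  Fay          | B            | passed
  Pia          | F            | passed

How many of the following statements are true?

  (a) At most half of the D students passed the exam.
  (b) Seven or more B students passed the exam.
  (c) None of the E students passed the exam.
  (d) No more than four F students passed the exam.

0

(a) D: |A| = 6, |A ∩ B| = 4; needs |A ∩ B| ≤ |A ∖ B| — false.
(b) B: |A| = 8, |A ∩ B| = 6; needs |A ∩ B| ≥ 7 — false.
(c) E: |A| = 6, |A ∩ B| = 1; needs A ∩ B = ∅ (|A ∩ B| = 0) — false.
(d) F: |A| = 9, |A ∩ B| = 5; needs |A ∩ B| ≤ 4 — false.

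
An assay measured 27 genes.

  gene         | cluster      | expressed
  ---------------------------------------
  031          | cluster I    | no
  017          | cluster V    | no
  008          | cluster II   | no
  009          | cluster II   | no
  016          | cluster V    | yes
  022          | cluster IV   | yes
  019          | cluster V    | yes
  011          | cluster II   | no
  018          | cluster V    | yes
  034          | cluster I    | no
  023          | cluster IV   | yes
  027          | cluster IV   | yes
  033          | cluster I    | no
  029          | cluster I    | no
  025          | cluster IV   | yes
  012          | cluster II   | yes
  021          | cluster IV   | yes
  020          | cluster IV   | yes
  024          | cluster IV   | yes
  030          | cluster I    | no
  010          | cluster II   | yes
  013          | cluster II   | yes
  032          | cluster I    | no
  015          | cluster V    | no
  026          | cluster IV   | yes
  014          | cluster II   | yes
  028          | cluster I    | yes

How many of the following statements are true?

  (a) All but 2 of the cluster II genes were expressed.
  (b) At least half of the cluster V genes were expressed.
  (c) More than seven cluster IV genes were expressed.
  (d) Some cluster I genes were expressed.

3

(a) cluster II: |A| = 7, |A ∩ B| = 4; needs |A ∖ B| = 2 — false.
(b) cluster V: |A| = 5, |A ∩ B| = 3; needs |A ∩ B| ≥ |A ∖ B| — true.
(c) cluster IV: |A| = 8, |A ∩ B| = 8; needs |A ∩ B| > 7 — true.
(d) cluster I: |A| = 7, |A ∩ B| = 1; needs A ∩ B ≠ ∅ (|A ∩ B| ≥ 1) — true.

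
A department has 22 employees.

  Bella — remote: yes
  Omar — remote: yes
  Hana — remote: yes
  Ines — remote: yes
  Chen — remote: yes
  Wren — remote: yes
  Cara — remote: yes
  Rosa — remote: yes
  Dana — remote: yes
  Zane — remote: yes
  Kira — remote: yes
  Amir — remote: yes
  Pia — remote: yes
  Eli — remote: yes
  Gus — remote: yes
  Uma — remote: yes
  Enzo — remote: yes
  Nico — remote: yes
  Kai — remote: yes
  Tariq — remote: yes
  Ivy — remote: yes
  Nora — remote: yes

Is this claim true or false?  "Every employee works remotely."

True

Truth condition: A ⊆ B, i.e. every element of A is in B (|A ∖ B| = 0).
|A| = 22, |A ∩ B| = 22, |A ∖ B| = 0.
So the statement is true.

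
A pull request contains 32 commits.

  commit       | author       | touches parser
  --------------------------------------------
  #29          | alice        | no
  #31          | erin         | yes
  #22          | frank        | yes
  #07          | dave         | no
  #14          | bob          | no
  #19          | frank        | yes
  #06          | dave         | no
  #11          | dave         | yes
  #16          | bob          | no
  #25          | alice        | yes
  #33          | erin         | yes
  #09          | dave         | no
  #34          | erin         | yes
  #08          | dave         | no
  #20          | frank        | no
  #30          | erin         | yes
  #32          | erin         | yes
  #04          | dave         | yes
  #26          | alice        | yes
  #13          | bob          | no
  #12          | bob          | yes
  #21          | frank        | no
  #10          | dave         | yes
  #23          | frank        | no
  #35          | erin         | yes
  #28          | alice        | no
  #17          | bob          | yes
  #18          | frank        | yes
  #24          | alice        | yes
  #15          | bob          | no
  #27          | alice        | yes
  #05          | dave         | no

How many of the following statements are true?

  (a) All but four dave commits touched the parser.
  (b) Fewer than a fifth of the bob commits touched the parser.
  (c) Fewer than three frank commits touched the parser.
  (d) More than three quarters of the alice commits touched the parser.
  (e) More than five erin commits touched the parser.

(a) dave: |A| = 8, |A ∩ B| = 3; needs |A ∖ B| = 4 — false.
(b) bob: |A| = 6, |A ∩ B| = 2; needs |A ∩ B| / |A| < 1/5 — false.
(c) frank: |A| = 6, |A ∩ B| = 3; needs |A ∩ B| < 3 — false.
(d) alice: |A| = 6, |A ∩ B| = 4; needs |A ∩ B| / |A| > 3/4 — false.
(e) erin: |A| = 6, |A ∩ B| = 6; needs |A ∩ B| > 5 — true.

1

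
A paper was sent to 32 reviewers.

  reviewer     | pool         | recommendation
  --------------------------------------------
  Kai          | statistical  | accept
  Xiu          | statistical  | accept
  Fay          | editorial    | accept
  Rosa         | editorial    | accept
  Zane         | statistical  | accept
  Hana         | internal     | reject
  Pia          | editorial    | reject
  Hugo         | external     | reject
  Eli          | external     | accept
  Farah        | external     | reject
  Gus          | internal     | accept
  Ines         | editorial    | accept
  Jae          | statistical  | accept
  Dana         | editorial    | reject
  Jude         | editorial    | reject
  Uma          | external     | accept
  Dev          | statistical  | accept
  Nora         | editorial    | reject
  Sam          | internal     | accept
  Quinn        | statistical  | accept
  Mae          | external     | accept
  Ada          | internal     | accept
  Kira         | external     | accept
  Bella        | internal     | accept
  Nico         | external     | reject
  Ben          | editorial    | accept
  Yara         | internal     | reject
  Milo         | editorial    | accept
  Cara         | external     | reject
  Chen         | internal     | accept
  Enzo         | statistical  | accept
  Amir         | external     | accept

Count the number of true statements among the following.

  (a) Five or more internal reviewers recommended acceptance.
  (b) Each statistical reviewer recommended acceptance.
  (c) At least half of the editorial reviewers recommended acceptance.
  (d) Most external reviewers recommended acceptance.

4

(a) internal: |A| = 7, |A ∩ B| = 5; needs |A ∩ B| ≥ 5 — true.
(b) statistical: |A| = 7, |A ∩ B| = 7; needs A ⊆ B, i.e. every element of A is in B (|A ∖ B| = 0) — true.
(c) editorial: |A| = 9, |A ∩ B| = 5; needs |A ∩ B| ≥ |A ∖ B| — true.
(d) external: |A| = 9, |A ∩ B| = 5; needs |A ∩ B| > |A ∖ B| — true.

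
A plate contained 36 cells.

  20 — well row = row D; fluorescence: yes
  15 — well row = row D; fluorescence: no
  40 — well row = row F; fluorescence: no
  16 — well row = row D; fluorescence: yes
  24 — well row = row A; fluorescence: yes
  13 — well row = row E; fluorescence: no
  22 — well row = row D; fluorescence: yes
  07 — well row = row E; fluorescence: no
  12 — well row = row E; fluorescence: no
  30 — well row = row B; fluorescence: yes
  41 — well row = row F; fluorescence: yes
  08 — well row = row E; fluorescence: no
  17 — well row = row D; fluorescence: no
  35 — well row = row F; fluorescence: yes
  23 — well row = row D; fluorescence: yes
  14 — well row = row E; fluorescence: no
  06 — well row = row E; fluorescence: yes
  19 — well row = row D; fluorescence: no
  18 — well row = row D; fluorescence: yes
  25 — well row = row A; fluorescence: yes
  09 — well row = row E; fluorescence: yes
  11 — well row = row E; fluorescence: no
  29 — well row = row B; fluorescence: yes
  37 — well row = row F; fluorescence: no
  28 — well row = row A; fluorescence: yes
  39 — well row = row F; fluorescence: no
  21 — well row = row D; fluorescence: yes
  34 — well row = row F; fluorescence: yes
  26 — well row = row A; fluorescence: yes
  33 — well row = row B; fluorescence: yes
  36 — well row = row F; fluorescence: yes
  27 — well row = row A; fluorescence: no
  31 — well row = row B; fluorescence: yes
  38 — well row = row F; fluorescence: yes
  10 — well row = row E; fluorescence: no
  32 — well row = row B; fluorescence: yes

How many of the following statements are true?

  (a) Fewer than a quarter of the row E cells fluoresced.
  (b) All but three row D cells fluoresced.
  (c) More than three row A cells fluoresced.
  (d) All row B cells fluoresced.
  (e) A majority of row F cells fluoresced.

5

(a) row E: |A| = 9, |A ∩ B| = 2; needs |A ∩ B| / |A| < 1/4 — true.
(b) row D: |A| = 9, |A ∩ B| = 6; needs |A ∖ B| = 3 — true.
(c) row A: |A| = 5, |A ∩ B| = 4; needs |A ∩ B| > 3 — true.
(d) row B: |A| = 5, |A ∩ B| = 5; needs A ⊆ B, i.e. every element of A is in B (|A ∖ B| = 0) — true.
(e) row F: |A| = 8, |A ∩ B| = 5; needs |A ∩ B| > |A ∖ B| — true.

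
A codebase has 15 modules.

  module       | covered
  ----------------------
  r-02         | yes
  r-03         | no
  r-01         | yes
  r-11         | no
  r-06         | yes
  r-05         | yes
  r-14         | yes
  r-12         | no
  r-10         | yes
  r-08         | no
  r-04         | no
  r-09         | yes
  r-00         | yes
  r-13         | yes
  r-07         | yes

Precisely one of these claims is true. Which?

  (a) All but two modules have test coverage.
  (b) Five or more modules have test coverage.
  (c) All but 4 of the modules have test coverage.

(b)

|A| = 15, |A ∩ B| = 10, |A ∖ B| = 5.
(a) requires |A ∖ B| = 2: false.
(b) requires |A ∩ B| ≥ 5: true.
(c) requires |A ∖ B| = 4: false.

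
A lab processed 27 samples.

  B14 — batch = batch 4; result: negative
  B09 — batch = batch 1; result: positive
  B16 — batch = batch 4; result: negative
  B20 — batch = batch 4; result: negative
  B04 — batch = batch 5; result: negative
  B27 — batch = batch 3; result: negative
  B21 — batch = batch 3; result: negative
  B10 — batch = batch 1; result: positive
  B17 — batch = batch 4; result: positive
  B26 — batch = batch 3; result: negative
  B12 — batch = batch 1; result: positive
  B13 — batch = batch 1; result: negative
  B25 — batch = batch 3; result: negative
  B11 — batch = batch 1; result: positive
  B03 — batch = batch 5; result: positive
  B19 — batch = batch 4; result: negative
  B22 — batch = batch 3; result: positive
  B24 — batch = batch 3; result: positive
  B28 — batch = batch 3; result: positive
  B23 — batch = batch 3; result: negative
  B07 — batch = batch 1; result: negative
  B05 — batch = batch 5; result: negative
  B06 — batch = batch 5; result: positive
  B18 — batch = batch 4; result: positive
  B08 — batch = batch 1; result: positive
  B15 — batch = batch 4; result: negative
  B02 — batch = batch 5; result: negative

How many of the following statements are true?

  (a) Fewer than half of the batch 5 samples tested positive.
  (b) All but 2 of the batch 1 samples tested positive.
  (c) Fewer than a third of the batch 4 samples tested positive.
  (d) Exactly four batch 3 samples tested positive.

3

(a) batch 5: |A| = 5, |A ∩ B| = 2; needs |A ∩ B| < |A ∖ B| — true.
(b) batch 1: |A| = 7, |A ∩ B| = 5; needs |A ∖ B| = 2 — true.
(c) batch 4: |A| = 7, |A ∩ B| = 2; needs |A ∩ B| / |A| < 1/3 — true.
(d) batch 3: |A| = 8, |A ∩ B| = 3; needs |A ∩ B| = 4 — false.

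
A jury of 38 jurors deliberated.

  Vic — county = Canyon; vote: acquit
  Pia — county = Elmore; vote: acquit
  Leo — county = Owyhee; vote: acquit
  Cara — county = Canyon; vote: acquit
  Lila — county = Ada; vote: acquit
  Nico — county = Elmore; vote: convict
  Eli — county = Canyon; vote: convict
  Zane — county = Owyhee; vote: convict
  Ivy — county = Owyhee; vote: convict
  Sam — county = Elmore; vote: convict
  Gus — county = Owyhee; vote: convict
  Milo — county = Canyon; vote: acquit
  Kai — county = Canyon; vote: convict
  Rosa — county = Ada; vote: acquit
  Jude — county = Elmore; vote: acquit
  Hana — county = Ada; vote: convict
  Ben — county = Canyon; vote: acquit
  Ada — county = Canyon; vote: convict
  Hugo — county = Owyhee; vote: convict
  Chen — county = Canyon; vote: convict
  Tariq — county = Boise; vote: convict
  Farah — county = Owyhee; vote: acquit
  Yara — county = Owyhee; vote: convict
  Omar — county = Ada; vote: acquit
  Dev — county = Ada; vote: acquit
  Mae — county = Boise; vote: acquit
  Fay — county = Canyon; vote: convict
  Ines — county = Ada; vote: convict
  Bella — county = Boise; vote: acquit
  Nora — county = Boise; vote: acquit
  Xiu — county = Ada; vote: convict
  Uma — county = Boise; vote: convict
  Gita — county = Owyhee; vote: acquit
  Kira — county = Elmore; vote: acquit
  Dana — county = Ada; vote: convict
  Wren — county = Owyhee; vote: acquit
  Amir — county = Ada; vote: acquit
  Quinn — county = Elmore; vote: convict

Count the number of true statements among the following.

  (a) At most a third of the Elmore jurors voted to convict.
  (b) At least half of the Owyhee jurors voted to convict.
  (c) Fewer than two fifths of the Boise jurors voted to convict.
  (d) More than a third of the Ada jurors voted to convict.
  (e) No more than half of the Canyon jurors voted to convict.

(a) Elmore: |A| = 6, |A ∩ B| = 3; needs |A ∩ B| / |A| ≤ 1/3 — false.
(b) Owyhee: |A| = 9, |A ∩ B| = 5; needs |A ∩ B| ≥ |A ∖ B| — true.
(c) Boise: |A| = 5, |A ∩ B| = 2; needs |A ∩ B| / |A| < 2/5 — false.
(d) Ada: |A| = 9, |A ∩ B| = 4; needs |A ∩ B| / |A| > 1/3 — true.
(e) Canyon: |A| = 9, |A ∩ B| = 5; needs |A ∩ B| ≤ |A ∖ B| — false.

2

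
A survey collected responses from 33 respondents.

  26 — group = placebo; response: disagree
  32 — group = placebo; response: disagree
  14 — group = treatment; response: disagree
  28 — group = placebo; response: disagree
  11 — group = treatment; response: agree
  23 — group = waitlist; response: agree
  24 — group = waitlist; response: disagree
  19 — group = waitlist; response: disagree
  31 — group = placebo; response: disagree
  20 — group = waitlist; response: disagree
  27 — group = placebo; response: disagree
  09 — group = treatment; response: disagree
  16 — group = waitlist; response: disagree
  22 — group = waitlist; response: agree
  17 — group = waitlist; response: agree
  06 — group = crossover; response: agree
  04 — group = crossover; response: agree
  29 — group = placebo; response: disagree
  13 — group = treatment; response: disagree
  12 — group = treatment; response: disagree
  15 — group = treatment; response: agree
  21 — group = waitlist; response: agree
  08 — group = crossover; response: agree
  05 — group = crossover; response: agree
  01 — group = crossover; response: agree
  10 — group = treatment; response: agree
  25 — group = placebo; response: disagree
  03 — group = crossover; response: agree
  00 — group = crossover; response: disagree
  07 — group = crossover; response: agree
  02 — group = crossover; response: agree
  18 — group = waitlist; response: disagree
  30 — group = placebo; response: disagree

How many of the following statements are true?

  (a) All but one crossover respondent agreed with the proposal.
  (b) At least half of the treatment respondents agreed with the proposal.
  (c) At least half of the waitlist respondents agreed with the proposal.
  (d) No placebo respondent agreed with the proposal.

(a) crossover: |A| = 9, |A ∩ B| = 8; needs |A ∖ B| = 1 — true.
(b) treatment: |A| = 7, |A ∩ B| = 3; needs |A ∩ B| ≥ |A ∖ B| — false.
(c) waitlist: |A| = 9, |A ∩ B| = 4; needs |A ∩ B| ≥ |A ∖ B| — false.
(d) placebo: |A| = 8, |A ∩ B| = 0; needs A ∩ B = ∅ (|A ∩ B| = 0) — true.

2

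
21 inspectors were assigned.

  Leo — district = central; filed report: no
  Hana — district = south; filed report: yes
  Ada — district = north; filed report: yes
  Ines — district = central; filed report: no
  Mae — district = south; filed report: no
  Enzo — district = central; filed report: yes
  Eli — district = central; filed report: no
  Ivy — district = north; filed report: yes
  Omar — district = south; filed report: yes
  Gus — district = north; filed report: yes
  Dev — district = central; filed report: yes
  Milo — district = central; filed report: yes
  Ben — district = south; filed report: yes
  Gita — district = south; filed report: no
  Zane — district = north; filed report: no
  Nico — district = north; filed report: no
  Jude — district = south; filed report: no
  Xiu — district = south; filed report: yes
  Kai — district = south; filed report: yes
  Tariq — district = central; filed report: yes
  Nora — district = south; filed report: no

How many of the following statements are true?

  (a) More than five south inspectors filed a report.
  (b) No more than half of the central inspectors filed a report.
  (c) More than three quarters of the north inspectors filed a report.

0

(a) south: |A| = 9, |A ∩ B| = 5; needs |A ∩ B| > 5 — false.
(b) central: |A| = 7, |A ∩ B| = 4; needs |A ∩ B| ≤ |A ∖ B| — false.
(c) north: |A| = 5, |A ∩ B| = 3; needs |A ∩ B| / |A| > 3/4 — false.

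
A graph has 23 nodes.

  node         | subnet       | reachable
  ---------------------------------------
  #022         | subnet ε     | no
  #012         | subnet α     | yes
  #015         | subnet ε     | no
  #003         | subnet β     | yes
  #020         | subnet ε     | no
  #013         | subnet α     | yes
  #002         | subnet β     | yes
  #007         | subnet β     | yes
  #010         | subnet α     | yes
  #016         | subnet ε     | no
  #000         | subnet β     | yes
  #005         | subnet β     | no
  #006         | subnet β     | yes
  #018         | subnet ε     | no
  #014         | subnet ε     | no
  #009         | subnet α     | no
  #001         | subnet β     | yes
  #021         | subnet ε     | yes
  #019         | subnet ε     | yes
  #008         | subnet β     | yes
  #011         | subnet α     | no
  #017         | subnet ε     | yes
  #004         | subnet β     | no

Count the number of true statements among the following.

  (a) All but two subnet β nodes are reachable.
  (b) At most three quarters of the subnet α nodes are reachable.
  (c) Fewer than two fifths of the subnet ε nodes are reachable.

(a) subnet β: |A| = 9, |A ∩ B| = 7; needs |A ∖ B| = 2 — true.
(b) subnet α: |A| = 5, |A ∩ B| = 3; needs |A ∩ B| / |A| ≤ 3/4 — true.
(c) subnet ε: |A| = 9, |A ∩ B| = 3; needs |A ∩ B| / |A| < 2/5 — true.

3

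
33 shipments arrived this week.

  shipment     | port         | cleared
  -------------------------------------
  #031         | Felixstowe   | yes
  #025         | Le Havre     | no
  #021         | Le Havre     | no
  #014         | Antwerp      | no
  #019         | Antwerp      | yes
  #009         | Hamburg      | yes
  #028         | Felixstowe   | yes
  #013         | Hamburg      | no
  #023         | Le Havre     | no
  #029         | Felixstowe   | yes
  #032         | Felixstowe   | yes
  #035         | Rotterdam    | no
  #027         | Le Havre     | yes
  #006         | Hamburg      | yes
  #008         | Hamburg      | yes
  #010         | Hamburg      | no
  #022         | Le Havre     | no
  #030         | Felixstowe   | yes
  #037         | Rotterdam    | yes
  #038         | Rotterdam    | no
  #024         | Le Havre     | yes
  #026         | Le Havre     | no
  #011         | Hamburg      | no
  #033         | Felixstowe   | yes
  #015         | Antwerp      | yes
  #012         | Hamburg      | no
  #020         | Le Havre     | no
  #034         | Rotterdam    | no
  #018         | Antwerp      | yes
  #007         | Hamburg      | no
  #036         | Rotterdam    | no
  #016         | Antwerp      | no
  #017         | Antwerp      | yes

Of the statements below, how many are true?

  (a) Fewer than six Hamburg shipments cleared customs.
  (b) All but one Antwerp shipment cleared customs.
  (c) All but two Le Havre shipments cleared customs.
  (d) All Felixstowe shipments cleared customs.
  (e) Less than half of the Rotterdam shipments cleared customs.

3

(a) Hamburg: |A| = 8, |A ∩ B| = 3; needs |A ∩ B| < 6 — true.
(b) Antwerp: |A| = 6, |A ∩ B| = 4; needs |A ∖ B| = 1 — false.
(c) Le Havre: |A| = 8, |A ∩ B| = 2; needs |A ∖ B| = 2 — false.
(d) Felixstowe: |A| = 6, |A ∩ B| = 6; needs A ⊆ B, i.e. every element of A is in B (|A ∖ B| = 0) — true.
(e) Rotterdam: |A| = 5, |A ∩ B| = 1; needs |A ∩ B| < |A ∖ B| — true.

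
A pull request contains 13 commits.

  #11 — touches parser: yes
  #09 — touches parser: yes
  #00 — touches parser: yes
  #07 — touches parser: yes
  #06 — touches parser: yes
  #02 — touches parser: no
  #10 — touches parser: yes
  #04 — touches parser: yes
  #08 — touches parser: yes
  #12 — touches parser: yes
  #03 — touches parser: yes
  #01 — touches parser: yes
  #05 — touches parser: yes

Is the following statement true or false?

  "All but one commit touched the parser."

True

Truth condition: |A ∖ B| = 1.
A (the restrictor) = {#11, #09, #00, #07, #06, #02, #10, #04, #08, #12, #03, #01, #05}, |A| = 13.
A ∖ B = {#02}, so |A ∖ B| = 1.
|A ∖ B| = 1, so the statement is true.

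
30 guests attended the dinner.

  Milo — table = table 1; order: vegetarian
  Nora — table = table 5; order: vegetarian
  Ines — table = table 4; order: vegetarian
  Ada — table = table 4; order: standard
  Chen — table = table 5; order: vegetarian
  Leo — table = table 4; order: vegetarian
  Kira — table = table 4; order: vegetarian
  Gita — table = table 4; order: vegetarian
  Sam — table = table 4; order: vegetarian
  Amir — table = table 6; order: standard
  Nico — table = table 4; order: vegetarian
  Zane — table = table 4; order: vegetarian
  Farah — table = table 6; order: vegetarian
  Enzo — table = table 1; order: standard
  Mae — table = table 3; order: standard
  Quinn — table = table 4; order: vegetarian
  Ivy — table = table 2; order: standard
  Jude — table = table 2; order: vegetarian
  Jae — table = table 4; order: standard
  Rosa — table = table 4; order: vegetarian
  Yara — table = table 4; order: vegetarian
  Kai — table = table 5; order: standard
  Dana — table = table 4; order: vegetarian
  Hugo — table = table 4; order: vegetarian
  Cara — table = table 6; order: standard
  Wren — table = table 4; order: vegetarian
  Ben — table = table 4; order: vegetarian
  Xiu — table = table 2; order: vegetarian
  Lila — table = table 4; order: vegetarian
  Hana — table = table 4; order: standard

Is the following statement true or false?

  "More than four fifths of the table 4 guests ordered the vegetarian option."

True

'More than four fifths of the table 4 guests ordered the vegetarian option' holds iff |A ∩ B| / |A| > 4/5.
|A| = 18, |A ∩ B| = 15, |A ∖ B| = 3.
|A ∩ B|/|A| = 15/18, so the statement is true.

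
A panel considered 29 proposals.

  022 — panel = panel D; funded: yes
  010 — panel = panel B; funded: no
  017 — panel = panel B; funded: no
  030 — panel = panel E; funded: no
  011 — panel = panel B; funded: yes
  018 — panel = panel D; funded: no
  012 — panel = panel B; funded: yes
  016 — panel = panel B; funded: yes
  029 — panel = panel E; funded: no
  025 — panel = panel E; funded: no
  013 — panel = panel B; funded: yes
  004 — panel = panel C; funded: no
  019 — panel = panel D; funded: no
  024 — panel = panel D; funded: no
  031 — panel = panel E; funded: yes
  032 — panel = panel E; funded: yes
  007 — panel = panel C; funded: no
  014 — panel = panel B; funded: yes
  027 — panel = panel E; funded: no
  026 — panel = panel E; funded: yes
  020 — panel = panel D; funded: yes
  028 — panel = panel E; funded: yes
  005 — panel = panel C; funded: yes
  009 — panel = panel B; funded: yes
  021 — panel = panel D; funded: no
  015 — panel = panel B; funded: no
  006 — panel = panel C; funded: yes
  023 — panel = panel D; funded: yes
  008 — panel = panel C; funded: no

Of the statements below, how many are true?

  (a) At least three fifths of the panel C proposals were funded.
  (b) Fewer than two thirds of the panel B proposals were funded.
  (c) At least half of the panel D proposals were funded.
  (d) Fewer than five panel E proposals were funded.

1

(a) panel C: |A| = 5, |A ∩ B| = 2; needs |A ∩ B| / |A| ≥ 3/5 — false.
(b) panel B: |A| = 9, |A ∩ B| = 6; needs |A ∩ B| / |A| < 2/3 — false.
(c) panel D: |A| = 7, |A ∩ B| = 3; needs |A ∩ B| ≥ |A ∖ B| — false.
(d) panel E: |A| = 8, |A ∩ B| = 4; needs |A ∩ B| < 5 — true.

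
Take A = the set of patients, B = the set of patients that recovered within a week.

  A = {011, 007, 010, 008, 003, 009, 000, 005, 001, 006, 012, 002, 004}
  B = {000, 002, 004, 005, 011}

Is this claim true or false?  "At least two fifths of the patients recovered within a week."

False

Truth condition: |A ∩ B| / |A| ≥ 2/5.
A (the restrictor) = {011, 007, 010, 008, 003, 009, 000, 005, 001, 006, 012, 002, 004}, |A| = 13.
A ∩ B = {011, 000, 005, 002, 004}, so |A ∩ B| = 5.
A ∖ B = {007, 010, 008, 003, 009, 001, 006, 012}, so |A ∖ B| = 8.
|A ∩ B|/|A| = 5/13, so the statement is false.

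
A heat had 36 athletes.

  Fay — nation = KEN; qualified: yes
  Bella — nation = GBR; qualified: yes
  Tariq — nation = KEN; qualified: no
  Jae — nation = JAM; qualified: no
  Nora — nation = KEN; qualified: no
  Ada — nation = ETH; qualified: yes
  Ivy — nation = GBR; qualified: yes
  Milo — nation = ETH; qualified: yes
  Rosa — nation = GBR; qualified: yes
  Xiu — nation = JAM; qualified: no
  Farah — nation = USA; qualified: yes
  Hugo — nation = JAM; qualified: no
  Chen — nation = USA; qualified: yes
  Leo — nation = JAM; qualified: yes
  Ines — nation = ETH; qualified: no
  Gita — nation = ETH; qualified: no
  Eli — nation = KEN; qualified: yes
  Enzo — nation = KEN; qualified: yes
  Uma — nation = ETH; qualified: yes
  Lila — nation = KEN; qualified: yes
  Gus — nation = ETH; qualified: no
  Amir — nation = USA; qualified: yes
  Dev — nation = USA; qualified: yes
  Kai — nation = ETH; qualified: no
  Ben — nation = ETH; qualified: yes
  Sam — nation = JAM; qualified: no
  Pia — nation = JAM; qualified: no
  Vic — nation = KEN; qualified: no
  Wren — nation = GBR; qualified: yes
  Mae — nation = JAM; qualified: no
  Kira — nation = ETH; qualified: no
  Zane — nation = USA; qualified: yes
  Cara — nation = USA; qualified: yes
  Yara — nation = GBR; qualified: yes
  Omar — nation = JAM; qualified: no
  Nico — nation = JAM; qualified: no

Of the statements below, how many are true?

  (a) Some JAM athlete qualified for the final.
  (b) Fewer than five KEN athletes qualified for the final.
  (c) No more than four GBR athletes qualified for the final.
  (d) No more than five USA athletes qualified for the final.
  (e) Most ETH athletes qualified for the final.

(a) JAM: |A| = 9, |A ∩ B| = 1; needs A ∩ B ≠ ∅ (|A ∩ B| ≥ 1) — true.
(b) KEN: |A| = 7, |A ∩ B| = 4; needs |A ∩ B| < 5 — true.
(c) GBR: |A| = 5, |A ∩ B| = 5; needs |A ∩ B| ≤ 4 — false.
(d) USA: |A| = 6, |A ∩ B| = 6; needs |A ∩ B| ≤ 5 — false.
(e) ETH: |A| = 9, |A ∩ B| = 4; needs |A ∩ B| > |A ∖ B| — false.

2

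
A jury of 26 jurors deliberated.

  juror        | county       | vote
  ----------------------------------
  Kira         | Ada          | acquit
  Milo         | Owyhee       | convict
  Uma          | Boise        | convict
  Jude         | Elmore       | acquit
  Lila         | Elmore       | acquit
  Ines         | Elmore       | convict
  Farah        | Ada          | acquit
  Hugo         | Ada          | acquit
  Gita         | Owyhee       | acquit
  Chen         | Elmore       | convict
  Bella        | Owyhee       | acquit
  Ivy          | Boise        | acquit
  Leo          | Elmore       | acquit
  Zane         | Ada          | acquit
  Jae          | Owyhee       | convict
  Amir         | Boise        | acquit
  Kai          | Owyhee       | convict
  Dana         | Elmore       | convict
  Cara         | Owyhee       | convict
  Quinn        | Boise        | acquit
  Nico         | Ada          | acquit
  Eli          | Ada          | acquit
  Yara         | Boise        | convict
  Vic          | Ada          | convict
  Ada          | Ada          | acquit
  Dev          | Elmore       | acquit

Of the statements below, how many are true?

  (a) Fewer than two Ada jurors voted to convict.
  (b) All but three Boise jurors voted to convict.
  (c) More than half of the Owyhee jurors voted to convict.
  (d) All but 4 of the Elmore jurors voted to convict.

(a) Ada: |A| = 8, |A ∩ B| = 1; needs |A ∩ B| < 2 — true.
(b) Boise: |A| = 5, |A ∩ B| = 2; needs |A ∖ B| = 3 — true.
(c) Owyhee: |A| = 6, |A ∩ B| = 4; needs |A ∩ B| > |A ∖ B| — true.
(d) Elmore: |A| = 7, |A ∩ B| = 3; needs |A ∖ B| = 4 — true.

4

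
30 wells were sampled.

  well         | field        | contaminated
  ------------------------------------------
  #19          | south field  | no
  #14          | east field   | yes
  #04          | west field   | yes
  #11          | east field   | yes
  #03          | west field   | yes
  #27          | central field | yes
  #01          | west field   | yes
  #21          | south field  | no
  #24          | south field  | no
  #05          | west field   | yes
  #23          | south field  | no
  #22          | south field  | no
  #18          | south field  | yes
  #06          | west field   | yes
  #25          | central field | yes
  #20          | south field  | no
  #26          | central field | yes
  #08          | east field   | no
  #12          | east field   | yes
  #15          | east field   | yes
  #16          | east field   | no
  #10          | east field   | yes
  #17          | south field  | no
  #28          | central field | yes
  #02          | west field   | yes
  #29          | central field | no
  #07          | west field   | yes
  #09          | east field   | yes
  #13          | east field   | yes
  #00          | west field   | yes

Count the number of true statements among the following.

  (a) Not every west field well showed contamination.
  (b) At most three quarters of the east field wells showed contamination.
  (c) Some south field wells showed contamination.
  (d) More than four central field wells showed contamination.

1

(a) west field: |A| = 8, |A ∩ B| = 8; needs A ⊄ B (|A ∖ B| ≥ 1) — false.
(b) east field: |A| = 9, |A ∩ B| = 7; needs |A ∩ B| / |A| ≤ 3/4 — false.
(c) south field: |A| = 8, |A ∩ B| = 1; needs A ∩ B ≠ ∅ (|A ∩ B| ≥ 1) — true.
(d) central field: |A| = 5, |A ∩ B| = 4; needs |A ∩ B| > 4 — false.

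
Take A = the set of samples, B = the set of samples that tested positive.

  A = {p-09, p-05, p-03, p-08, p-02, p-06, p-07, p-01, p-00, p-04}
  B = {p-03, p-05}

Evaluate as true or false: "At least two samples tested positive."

The determiner here denotes the relation: |A ∩ B| ≥ 2.
A (the restrictor) = {p-09, p-05, p-03, p-08, p-02, p-06, p-07, p-01, p-00, p-04}, |A| = 10.
A ∩ B = {p-05, p-03}, so |A ∩ B| = 2.
|A ∩ B| = 2, so the statement is true.

True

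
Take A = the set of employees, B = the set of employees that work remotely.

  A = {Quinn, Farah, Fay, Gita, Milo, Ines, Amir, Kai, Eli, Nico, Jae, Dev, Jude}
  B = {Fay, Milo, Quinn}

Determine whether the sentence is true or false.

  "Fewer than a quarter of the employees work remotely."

True

Truth condition: |A ∩ B| / |A| < 1/4.
A (the restrictor) = {Quinn, Farah, Fay, Gita, Milo, Ines, Amir, Kai, Eli, Nico, Jae, Dev, Jude}, |A| = 13.
A ∩ B = {Quinn, Fay, Milo}, so |A ∩ B| = 3.
A ∖ B = {Farah, Gita, Ines, Amir, Kai, Eli, Nico, Jae, Dev, Jude}, so |A ∖ B| = 10.
|A ∩ B|/|A| = 3/13, so the statement is true.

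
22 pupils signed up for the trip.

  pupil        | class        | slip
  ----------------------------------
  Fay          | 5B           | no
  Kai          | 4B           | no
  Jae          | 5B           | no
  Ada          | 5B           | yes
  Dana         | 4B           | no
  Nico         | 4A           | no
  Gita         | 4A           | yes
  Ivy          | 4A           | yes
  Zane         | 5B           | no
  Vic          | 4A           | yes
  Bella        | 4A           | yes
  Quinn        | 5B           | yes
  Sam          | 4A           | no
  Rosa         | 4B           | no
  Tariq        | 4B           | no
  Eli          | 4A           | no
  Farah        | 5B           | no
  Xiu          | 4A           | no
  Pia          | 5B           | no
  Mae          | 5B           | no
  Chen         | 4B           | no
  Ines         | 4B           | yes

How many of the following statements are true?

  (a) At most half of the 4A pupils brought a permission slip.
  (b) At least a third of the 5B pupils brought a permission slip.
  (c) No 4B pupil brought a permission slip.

1

(a) 4A: |A| = 8, |A ∩ B| = 4; needs |A ∩ B| ≤ |A ∖ B| — true.
(b) 5B: |A| = 8, |A ∩ B| = 2; needs |A ∩ B| / |A| ≥ 1/3 — false.
(c) 4B: |A| = 6, |A ∩ B| = 1; needs A ∩ B = ∅ (|A ∩ B| = 0) — false.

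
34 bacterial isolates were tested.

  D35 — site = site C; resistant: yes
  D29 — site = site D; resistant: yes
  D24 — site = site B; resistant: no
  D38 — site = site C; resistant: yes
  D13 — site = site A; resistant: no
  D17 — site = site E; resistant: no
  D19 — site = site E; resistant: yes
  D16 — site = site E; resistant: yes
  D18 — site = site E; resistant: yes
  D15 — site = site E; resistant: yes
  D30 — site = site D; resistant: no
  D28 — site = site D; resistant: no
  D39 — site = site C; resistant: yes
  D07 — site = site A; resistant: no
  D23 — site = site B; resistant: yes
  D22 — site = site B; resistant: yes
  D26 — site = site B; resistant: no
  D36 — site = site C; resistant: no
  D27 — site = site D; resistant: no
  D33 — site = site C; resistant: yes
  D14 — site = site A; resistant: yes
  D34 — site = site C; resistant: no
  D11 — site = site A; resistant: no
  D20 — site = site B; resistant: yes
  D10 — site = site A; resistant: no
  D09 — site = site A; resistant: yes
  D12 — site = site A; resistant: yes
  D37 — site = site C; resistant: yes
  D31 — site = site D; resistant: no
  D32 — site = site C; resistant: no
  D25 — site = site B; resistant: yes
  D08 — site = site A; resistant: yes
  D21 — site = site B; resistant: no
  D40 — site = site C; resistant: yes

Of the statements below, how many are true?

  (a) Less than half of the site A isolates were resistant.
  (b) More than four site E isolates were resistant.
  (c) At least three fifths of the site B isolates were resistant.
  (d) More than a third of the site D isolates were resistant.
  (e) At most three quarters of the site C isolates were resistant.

(a) site A: |A| = 8, |A ∩ B| = 4; needs |A ∩ B| < |A ∖ B| — false.
(b) site E: |A| = 5, |A ∩ B| = 4; needs |A ∩ B| > 4 — false.
(c) site B: |A| = 7, |A ∩ B| = 4; needs |A ∩ B| / |A| ≥ 3/5 — false.
(d) site D: |A| = 5, |A ∩ B| = 1; needs |A ∩ B| / |A| > 1/3 — false.
(e) site C: |A| = 9, |A ∩ B| = 6; needs |A ∩ B| / |A| ≤ 3/4 — true.

1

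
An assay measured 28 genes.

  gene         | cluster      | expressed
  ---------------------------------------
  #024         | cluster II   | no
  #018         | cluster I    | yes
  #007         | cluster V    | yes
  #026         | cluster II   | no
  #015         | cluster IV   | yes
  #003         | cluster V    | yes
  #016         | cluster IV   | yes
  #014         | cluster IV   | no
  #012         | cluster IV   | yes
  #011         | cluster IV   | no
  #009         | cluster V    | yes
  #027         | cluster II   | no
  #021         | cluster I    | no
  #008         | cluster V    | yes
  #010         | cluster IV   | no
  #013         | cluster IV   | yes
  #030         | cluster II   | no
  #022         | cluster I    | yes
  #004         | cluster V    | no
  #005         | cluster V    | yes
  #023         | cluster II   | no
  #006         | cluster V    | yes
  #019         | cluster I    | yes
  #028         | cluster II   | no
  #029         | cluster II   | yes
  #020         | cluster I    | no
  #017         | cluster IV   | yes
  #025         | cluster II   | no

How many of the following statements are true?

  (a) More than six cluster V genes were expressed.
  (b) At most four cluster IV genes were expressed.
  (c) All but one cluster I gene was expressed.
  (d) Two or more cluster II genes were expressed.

(a) cluster V: |A| = 7, |A ∩ B| = 6; needs |A ∩ B| > 6 — false.
(b) cluster IV: |A| = 8, |A ∩ B| = 5; needs |A ∩ B| ≤ 4 — false.
(c) cluster I: |A| = 5, |A ∩ B| = 3; needs |A ∖ B| = 1 — false.
(d) cluster II: |A| = 8, |A ∩ B| = 1; needs |A ∩ B| ≥ 2 — false.

0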